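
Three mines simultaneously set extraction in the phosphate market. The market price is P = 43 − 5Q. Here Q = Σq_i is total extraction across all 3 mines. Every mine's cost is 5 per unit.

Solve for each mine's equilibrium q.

A representative mine's profit is π_i = q_i(43 − 5Q) − 5q_i, with Q = q_i + Σ_{j≠i} q_j.
First-order condition: 38 − 10q_i − 5Σ_{j≠i} q_j = 0.
With identical mines, set every q_j = q: then 38 − 10q − 10q = 0, i.e. q = 38/20 = 1.9.

1.9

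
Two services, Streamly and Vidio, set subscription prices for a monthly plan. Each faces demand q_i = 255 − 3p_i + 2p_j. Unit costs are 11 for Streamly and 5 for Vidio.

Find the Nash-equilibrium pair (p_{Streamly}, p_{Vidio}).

70.875, 68.625

Streamly's profit: π = (p_{Streamly} − 11)(255 − 3p_{Streamly} + 2p_{Vidio}).
∂π/∂p_{Streamly} = 288 − 6p_{Streamly} + 2p_{Vidio} = 0 ⇒ p_{Streamly} = 48 + (1/3)p_{Vidio}.
Similarly p_{Vidio} = 45 + (1/3)p_{Streamly}.
Substituting the second reaction function into the first: p_{Streamly} = 48 + (1/3)(45 + (1/3)p_{Streamly}), which gives (8/9)p_{Streamly} = 63 ⇒ p_{Streamly} = 70.875.
Then p_{Vidio} = 45 + (1/3)·70.875 = 68.625.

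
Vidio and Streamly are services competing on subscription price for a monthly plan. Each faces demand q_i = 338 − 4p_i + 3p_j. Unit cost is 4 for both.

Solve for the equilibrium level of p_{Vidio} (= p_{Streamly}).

70.8

Vidio's profit: π = (p_{Vidio} − 4)(338 − 4p_{Vidio} + 3p_{Streamly}).
∂π/∂p_{Vidio} = 354 − 8p_{Vidio} + 3p_{Streamly} = 0 ⇒ p_{Vidio} = 44.25 + 0.375p_{Streamly}.
By symmetry p_{Streamly} = p_{Vidio}; substituting into the reaction function, 0.625p_{Vidio} = 44.25 and p_{Vidio} = 70.8.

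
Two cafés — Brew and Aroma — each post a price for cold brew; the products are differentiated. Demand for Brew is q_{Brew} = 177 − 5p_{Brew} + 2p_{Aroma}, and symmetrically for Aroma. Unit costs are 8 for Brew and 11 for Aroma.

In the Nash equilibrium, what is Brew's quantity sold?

Brew's profit: π = (p_{Brew} − 8)(177 − 5p_{Brew} + 2p_{Aroma}).
∂π/∂p_{Brew} = 217 − 10p_{Brew} + 2p_{Aroma} = 0 ⇒ p_{Brew} = 21.7 + 0.2p_{Aroma}.
Similarly p_{Aroma} = 23.2 + 0.2p_{Brew}.
Plugging p_{Aroma} into Brew's best response: p_{Brew} = 21.7 + 0.2(23.2 + 0.2p_{Brew}) ⇒ 0.96p_{Brew} = 26.34, so p_{Brew} = 27.4375.
Then p_{Aroma} = 23.2 + 0.2·27.4375 = 28.6875.
q_{Brew} = 177 − 5·27.4375 + 2·28.6875 = 97.1875.

97.1875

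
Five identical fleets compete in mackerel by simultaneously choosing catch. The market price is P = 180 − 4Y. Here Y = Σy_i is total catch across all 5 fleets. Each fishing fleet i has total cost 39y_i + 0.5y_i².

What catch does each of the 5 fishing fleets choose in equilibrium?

5.64

A representative fishing fleet's profit is π_i = y_i(180 − 4Y) − 39y_i − 0.5y_i², with Y = y_i + Σ_{j≠i} y_j.
First-order condition: 141 − 9y_i − 4Σ_{j≠i} y_j = 0.
In a symmetric equilibrium every fishing fleet chooses the same y, so Σ_{j≠i} y_j = 4y. The condition becomes 141 − 25y = 0, giving y = 141/25 = 5.64.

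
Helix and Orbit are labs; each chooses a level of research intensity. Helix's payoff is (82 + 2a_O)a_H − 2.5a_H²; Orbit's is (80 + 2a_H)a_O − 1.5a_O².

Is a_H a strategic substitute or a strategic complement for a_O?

strategic complements

Expanding Helix's payoff: 82a_H + 2a_Oa_H − 2.5a_H².
∂π/∂a_H = 82 + 2a_O − 5a_H = 0, so a_H = 16.4 + 0.4a_O.
The best-response slope da_H/da_O = 0.4 > 0: the reaction function is upward-sloping, so the choices are strategic complements.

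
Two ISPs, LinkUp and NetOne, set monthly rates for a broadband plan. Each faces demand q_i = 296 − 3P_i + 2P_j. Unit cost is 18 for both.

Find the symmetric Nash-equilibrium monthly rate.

87.5

LinkUp's profit: π = (P_{LinkUp} − 18)(296 − 3P_{LinkUp} + 2P_{NetOne}).
∂π/∂P_{LinkUp} = 350 − 6P_{LinkUp} + 2P_{NetOne} = 0 ⇒ P_{LinkUp} = 175/3 + (1/3)P_{NetOne}.
By symmetry P_{NetOne} = P_{LinkUp}; substituting into the reaction function, (2/3)P_{LinkUp} = 175/3 and P_{LinkUp} = 87.5.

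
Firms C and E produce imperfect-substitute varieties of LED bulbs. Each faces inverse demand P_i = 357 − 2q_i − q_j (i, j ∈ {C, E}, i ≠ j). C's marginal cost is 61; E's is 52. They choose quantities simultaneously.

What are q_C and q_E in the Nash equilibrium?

Firm C's profit: π = q_C(357 − 2q_C − q_E) − 61q_C.
∂π/∂q_C = 296 − 4q_C − q_E = 0 ⇒ q_C = 74 − 0.25q_E.
Similarly q_E = 76.25 − 0.25q_C.
Substituting the second reaction function into the first: q_C = 74 − 0.25(76.25 − 0.25q_C), which gives 0.9375q_C = 54.9375 ⇒ q_C = 58.6.
Then q_E = 76.25 − 0.25·58.6 = 61.6.

58.6, 61.6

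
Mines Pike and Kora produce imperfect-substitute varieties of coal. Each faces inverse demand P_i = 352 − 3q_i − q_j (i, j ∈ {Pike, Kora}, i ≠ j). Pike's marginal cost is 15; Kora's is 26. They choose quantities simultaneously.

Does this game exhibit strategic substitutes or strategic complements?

strategic substitutes

Mine Pike's profit: π = q_{Pike}(352 − 3q_{Pike} − q_{Kora}) − 15q_{Pike}.
∂π/∂q_{Pike} = 337 − 6q_{Pike} − q_{Kora} = 0 ⇒ q_{Pike} = 337/6 − (1/6)q_{Kora}.
The best-response slope dq_{Pike}/dq_{Kora} = −1/6 < 0: the reaction function is downward-sloping, so the choices are strategic substitutes.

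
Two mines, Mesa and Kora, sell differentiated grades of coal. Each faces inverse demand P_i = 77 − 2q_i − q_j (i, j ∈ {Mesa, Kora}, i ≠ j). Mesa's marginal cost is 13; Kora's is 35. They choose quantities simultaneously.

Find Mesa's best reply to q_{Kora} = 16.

Mine Mesa's profit: π = q_{Mesa}(77 − 2q_{Mesa} − q_{Kora}) − 13q_{Mesa}.
∂π/∂q_{Mesa} = 64 − 4q_{Mesa} − q_{Kora} = 0 ⇒ q_{Mesa} = 16 − 0.25q_{Kora}.
At q_{Kora} = 16: q_{Mesa} = 16 − 0.25·16 = 12.

12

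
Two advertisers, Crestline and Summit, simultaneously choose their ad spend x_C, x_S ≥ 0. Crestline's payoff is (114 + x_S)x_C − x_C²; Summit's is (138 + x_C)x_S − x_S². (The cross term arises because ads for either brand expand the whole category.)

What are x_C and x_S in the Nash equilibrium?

Expanding Crestline's payoff: 114x_C + x_Sx_C − x_C².
∂π/∂x_C = 114 + x_S − 2x_C = 0, so x_C = 57 + 0.5x_S.
Likewise for Summit: x_S = 69 + 0.5x_C.
Substituting the second reaction function into the first: x_C = 57 + 0.5(69 + 0.5x_C), which gives 0.75x_C = 91.5 ⇒ x_C = 122.
Then x_S = 69 + 0.5·122 = 130.

122, 130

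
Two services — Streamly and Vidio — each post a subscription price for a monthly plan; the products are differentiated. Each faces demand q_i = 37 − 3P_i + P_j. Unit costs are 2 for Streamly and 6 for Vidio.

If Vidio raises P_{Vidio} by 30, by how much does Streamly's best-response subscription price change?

Streamly's profit: π = (P_{Streamly} − 2)(37 − 3P_{Streamly} + P_{Vidio}).
∂π/∂P_{Streamly} = 43 − 6P_{Streamly} + P_{Vidio} = 0 ⇒ P_{Streamly} = 43/6 + (1/6)P_{Vidio}.
The reaction-function slope is 1/6, so a 30-unit rise in P_{Vidio} moves P_{Streamly} by 1/6 × 30 = 5. Streamly's best response rises — the actions are strategic complements.

5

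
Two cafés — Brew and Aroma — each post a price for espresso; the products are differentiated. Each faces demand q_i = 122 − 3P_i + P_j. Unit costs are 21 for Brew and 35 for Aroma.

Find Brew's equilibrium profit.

887.52

Brew's profit: π = (P_{Brew} − 21)(122 − 3P_{Brew} + P_{Aroma}).
∂π/∂P_{Brew} = 185 − 6P_{Brew} + P_{Aroma} = 0 ⇒ P_{Brew} = 185/6 + (1/6)P_{Aroma}.
Similarly P_{Aroma} = 227/6 + (1/6)P_{Brew}.
Plugging P_{Aroma} into Brew's best response: P_{Brew} = 185/6 + (1/6)(227/6 + (1/6)P_{Brew}) ⇒ (35/36)P_{Brew} = 1337/36, so P_{Brew} = 38.2.
Then P_{Aroma} = 227/6 + (1/6)·38.2 = 44.2.
q_{Brew} = 122 − 3·38.2 + 44.2 = 51.6.
Profit = (38.2 − 21)·51.6 = 887.52.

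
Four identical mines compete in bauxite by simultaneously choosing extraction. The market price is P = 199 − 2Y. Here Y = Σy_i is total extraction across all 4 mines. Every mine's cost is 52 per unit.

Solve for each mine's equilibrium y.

14.7

A representative mine's profit is π_i = y_i(199 − 2Y) − 52y_i, with Y = y_i + Σ_{j≠i} y_j.
First-order condition: 147 − 4y_i − 2Σ_{j≠i} y_j = 0.
With identical mines, set every y_j = y: then 147 − 4y − 6y = 0, i.e. y = 147/10 = 14.7.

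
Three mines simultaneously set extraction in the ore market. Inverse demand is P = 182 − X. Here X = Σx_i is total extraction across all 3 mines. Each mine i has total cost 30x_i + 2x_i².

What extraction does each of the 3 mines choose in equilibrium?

A representative mine's profit is π_i = x_i(182 − X) − 30x_i − 2x_i², with X = x_i + Σ_{j≠i} x_j.
First-order condition: 152 − 6x_i − Σ_{j≠i} x_j = 0.
Imposing symmetry (x_j = x for all j) turns Σ_{j≠i} x_j into 2x, so 152 = 8x and x = 19.

19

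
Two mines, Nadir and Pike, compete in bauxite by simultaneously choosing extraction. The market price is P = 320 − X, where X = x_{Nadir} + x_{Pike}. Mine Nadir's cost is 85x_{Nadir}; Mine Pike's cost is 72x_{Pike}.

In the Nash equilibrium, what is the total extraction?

Mine Nadir's profit: π = x_{Nadir}(320 − (x_{Nadir} + x_{Pike})) − 85x_{Nadir}.
∂π/∂x_{Nadir} = 235 − 2x_{Nadir} − x_{Pike} = 0, so x_{Nadir} = 117.5 − 0.5x_{Pike}.
By the same steps for Pike: x_{Pike} = 124 − 0.5x_{Nadir}.
Plugging x_{Pike} into Nadir's best response: x_{Nadir} = 117.5 − 0.5(124 − 0.5x_{Nadir}) ⇒ 0.75x_{Nadir} = 55.5, so x_{Nadir} = 74.
Then x_{Pike} = 124 − 0.5·74 = 87.
Total extraction: 74 + 87 = 161.

161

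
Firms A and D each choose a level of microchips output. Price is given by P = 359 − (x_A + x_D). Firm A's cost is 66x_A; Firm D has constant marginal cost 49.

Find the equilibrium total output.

201

Firm A's profit: π = x_A(359 − (x_A + x_D)) − 66x_A.
∂π/∂x_A = 293 − 2x_A − x_D = 0, so x_A = 146.5 − 0.5x_D.
By the same steps for D: x_D = 155 − 0.5x_A.
Substituting the second reaction function into the first: x_A = 146.5 − 0.5(155 − 0.5x_A), which gives 0.75x_A = 69 ⇒ x_A = 92.
Then x_D = 155 − 0.5·92 = 109.
Total output: 92 + 109 = 201.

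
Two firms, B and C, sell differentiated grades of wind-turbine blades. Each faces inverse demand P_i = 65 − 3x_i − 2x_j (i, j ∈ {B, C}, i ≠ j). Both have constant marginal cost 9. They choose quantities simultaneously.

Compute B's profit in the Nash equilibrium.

147

Firm B's profit: π = x_B(65 − 3x_B − 2x_C) − 9x_B.
∂π/∂x_B = 56 − 6x_B − 2x_C = 0 ⇒ x_B = 28/3 − (1/3)x_C.
The game is symmetric, so in equilibrium x_C = x_B: the reaction function gives (4/3)x_B = 28/3, hence x_B = 7.
P_B = 65 − 3·7 − 2·7 = 30.
Profit = (30 − 9)·7 = 147.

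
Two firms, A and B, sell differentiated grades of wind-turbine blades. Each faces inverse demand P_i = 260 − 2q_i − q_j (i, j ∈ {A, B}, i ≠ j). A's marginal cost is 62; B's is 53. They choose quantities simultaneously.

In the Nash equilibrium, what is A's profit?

Firm A's profit: π = q_A(260 − 2q_A − q_B) − 62q_A.
∂π/∂q_A = 198 − 4q_A − q_B = 0 ⇒ q_A = 49.5 − 0.25q_B.
Similarly q_B = 51.75 − 0.25q_A.
Plugging q_B into A's best response: q_A = 49.5 − 0.25(51.75 − 0.25q_A) ⇒ 0.9375q_A = 36.5625, so q_A = 39.
Then q_B = 51.75 − 0.25·39 = 42.
P_A = 260 − 2·39 − 42 = 140.
Profit = (140 − 62)·39 = 3042.

3042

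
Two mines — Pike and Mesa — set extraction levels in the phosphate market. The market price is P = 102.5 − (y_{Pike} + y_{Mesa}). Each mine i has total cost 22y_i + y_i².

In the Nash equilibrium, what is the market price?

Mine Pike's profit: π = y_{Pike}(102.5 − (y_{Pike} + y_{Mesa})) − 22y_{Pike} − y_{Pike}².
∂π/∂y_{Pike} = 80.5 − 4y_{Pike} − y_{Mesa} = 0, so y_{Pike} = 20.125 − 0.25y_{Mesa}.
By symmetry y_{Mesa} = y_{Pike}; substituting into the reaction function, 1.25y_{Pike} = 20.125 and y_{Pike} = 16.1.
Equilibrium price: P = 102.5 − 32.2 = 70.3.

70.3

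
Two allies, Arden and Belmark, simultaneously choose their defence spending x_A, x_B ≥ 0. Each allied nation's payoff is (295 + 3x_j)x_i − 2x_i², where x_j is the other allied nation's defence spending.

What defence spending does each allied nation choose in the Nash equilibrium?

295

Arden's payoff is (295 + 3x_B)x_A − 2x_A².
∂π/∂x_A = 295 + 3x_B − 4x_A = 0, so x_A = 73.75 + 0.75x_B.
The game is symmetric, so in equilibrium x_B = x_A: the reaction function gives 0.25x_A = 73.75, hence x_A = 295.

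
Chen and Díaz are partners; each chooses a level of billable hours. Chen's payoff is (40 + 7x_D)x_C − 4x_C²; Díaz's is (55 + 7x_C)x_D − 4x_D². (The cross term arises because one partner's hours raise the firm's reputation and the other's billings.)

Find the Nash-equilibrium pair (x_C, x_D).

47, 48

Expanding Chen's payoff: 40x_C + 7x_Dx_C − 4x_C².
∂π/∂x_C = 40 + 7x_D − 8x_C = 0, so x_C = 5 + 0.875x_D.
Likewise for Díaz: x_D = 6.875 + 0.875x_C.
Plugging x_D into Chen's best response: x_C = 5 + 0.875(6.875 + 0.875x_C) ⇒ (15/64)x_C = 705/64, so x_C = 47.
Then x_D = 6.875 + 0.875·47 = 48.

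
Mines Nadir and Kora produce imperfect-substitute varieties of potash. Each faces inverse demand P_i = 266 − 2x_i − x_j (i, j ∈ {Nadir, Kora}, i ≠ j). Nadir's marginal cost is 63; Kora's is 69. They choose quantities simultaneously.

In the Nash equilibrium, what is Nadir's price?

Mine Nadir's profit: π = x_{Nadir}(266 − 2x_{Nadir} − x_{Kora}) − 63x_{Nadir}.
∂π/∂x_{Nadir} = 203 − 4x_{Nadir} − x_{Kora} = 0 ⇒ x_{Nadir} = 50.75 − 0.25x_{Kora}.
Similarly x_{Kora} = 49.25 − 0.25x_{Nadir}.
Substituting the second reaction function into the first: x_{Nadir} = 50.75 − 0.25(49.25 − 0.25x_{Nadir}), which gives 0.9375x_{Nadir} = 38.4375 ⇒ x_{Nadir} = 41.
Then x_{Kora} = 49.25 − 0.25·41 = 39.
P_{Nadir} = 266 − 2·41 − 39 = 145.

145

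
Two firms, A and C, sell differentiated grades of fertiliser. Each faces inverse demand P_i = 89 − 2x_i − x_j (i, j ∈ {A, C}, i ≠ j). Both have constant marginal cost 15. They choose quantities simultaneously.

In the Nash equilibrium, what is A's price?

Firm A's profit: π = x_A(89 − 2x_A − x_C) − 15x_A.
∂π/∂x_A = 74 − 4x_A − x_C = 0 ⇒ x_A = 18.5 − 0.25x_C.
By symmetry x_C = x_A; substituting into the reaction function, 1.25x_A = 18.5 and x_A = 14.8.
P_A = 89 − 2·14.8 − 14.8 = 44.6.

44.6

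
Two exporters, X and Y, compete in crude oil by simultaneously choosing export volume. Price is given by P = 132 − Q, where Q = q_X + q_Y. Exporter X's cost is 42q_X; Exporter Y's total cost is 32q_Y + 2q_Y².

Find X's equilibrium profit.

1600

Exporter X's profit: π = q_X(132 − (q_X + q_Y)) − 42q_X.
∂π/∂q_X = 90 − 2q_X − q_Y = 0, so q_X = 45 − 0.5q_Y.
For Y: ∂π/∂q_Y = 100 − 6q_Y − q_X = 0 ⇒ q_Y = 50/3 − (1/6)q_X.
Plugging q_Y into X's best response: q_X = 45 − 0.5(50/3 − (1/6)q_X) ⇒ (11/12)q_X = 110/3, so q_X = 40.
Then q_Y = 50/3 − (1/6)·40 = 10.
Price P = 132 − 50 = 82.
X's profit: (82 − 42)·40 = 1600.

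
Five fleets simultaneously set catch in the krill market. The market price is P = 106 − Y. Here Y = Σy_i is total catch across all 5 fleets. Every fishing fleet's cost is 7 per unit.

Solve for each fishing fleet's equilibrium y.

16.5

A representative fishing fleet's profit is π_i = y_i(106 − Y) − 7y_i, with Y = y_i + Σ_{j≠i} y_j.
First-order condition: 99 − 2y_i − Σ_{j≠i} y_j = 0.
With identical fishing fleets, set every y_j = y: then 99 − 2y − 4y = 0, i.e. y = 99/6 = 16.5.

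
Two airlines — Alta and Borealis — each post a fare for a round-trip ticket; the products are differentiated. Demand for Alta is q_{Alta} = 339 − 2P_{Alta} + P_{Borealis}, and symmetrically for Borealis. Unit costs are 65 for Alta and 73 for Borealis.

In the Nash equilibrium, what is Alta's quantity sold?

184.8

Alta's profit: π = (P_{Alta} − 65)(339 − 2P_{Alta} + P_{Borealis}).
∂π/∂P_{Alta} = 469 − 4P_{Alta} + P_{Borealis} = 0 ⇒ P_{Alta} = 117.25 + 0.25P_{Borealis}.
Similarly P_{Borealis} = 121.25 + 0.25P_{Alta}.
Solving the two reaction functions simultaneously: (1 − (0.25)(0.25))P_{Alta} = 117.25 + 0.25·121.25, so 0.9375P_{Alta} = 147.5625 and P_{Alta} = 157.4.
Then P_{Borealis} = 121.25 + 0.25·157.4 = 160.6.
q_{Alta} = 339 − 2·157.4 + 160.6 = 184.8.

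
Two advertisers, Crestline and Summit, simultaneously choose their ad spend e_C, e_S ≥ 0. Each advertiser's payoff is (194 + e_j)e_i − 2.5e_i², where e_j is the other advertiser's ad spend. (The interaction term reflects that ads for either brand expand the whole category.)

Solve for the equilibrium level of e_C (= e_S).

48.5

Crestline's payoff is (194 + e_S)e_C − 2.5e_C².
∂π/∂e_C = 194 + e_S − 5e_C = 0, so e_C = 38.8 + 0.2e_S.
The game is symmetric, so in equilibrium e_S = e_C: the reaction function gives 0.8e_C = 38.8, hence e_C = 48.5.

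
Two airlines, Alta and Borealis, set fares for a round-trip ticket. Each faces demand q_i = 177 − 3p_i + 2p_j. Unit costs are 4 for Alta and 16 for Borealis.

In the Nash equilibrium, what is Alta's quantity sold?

136.5

Alta's profit: π = (p_{Alta} − 4)(177 − 3p_{Alta} + 2p_{Borealis}).
∂π/∂p_{Alta} = 189 − 6p_{Alta} + 2p_{Borealis} = 0 ⇒ p_{Alta} = 31.5 + (1/3)p_{Borealis}.
Similarly p_{Borealis} = 37.5 + (1/3)p_{Alta}.
Solving the two reaction functions simultaneously: (1 − (1/3)(1/3))p_{Alta} = 31.5 + (1/3)·37.5, so (8/9)p_{Alta} = 44 and p_{Alta} = 49.5.
Then p_{Borealis} = 37.5 + (1/3)·49.5 = 54.
q_{Alta} = 177 − 3·49.5 + 2·54 = 136.5.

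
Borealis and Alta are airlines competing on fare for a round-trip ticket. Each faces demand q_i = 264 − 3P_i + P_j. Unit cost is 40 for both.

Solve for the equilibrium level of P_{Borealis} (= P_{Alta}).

Borealis's profit: π = (P_{Borealis} − 40)(264 − 3P_{Borealis} + P_{Alta}).
∂π/∂P_{Borealis} = 384 − 6P_{Borealis} + P_{Alta} = 0 ⇒ P_{Borealis} = 64 + (1/6)P_{Alta}.
Setting P_{Borealis} = P_{Alta} in the reaction function: P_{Borealis} = 64 + (1/6)P_{Borealis}, so P_{Borealis} = 64 / (5/6) = 76.8.

76.8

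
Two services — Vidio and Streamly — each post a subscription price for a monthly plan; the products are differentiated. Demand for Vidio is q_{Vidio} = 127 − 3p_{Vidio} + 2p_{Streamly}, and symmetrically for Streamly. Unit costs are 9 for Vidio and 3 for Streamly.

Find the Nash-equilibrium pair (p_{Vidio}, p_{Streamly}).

Vidio's profit: π = (p_{Vidio} − 9)(127 − 3p_{Vidio} + 2p_{Streamly}).
∂π/∂p_{Vidio} = 154 − 6p_{Vidio} + 2p_{Streamly} = 0 ⇒ p_{Vidio} = 77/3 + (1/3)p_{Streamly}.
Similarly p_{Streamly} = 68/3 + (1/3)p_{Vidio}.
Plugging p_{Streamly} into Vidio's best response: p_{Vidio} = 77/3 + (1/3)(68/3 + (1/3)p_{Vidio}) ⇒ (8/9)p_{Vidio} = 299/9, so p_{Vidio} = 37.375.
Then p_{Streamly} = 68/3 + (1/3)·37.375 = 35.125.

37.375, 35.125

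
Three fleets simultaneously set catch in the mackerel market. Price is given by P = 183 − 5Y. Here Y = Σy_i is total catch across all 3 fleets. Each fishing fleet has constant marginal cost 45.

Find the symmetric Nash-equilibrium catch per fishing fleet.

6.9

A representative fishing fleet's profit is π_i = y_i(183 − 5Y) − 45y_i, with Y = y_i + Σ_{j≠i} y_j.
First-order condition: 138 − 10y_i − 5Σ_{j≠i} y_j = 0.
Imposing symmetry (y_j = y for all j) turns Σ_{j≠i} y_j into 2y, so 138 = 20y and y = 6.9.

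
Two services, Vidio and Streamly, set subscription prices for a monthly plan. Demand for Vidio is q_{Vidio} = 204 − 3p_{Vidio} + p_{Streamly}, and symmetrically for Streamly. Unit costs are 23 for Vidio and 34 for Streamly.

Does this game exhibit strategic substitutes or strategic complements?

strategic complements

Vidio's profit: π = (p_{Vidio} − 23)(204 − 3p_{Vidio} + p_{Streamly}).
∂π/∂p_{Vidio} = 273 − 6p_{Vidio} + p_{Streamly} = 0 ⇒ p_{Vidio} = 45.5 + (1/6)p_{Streamly}.
The best-response slope dp_{Vidio}/dp_{Streamly} = 1/6 > 0: the reaction function is upward-sloping, so the choices are strategic complements.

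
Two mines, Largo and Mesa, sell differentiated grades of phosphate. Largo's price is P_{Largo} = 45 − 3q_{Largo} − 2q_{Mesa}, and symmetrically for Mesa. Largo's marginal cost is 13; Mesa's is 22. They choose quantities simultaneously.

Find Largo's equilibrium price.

26.6875

Mine Largo's profit: π = q_{Largo}(45 − 3q_{Largo} − 2q_{Mesa}) − 13q_{Largo}.
∂π/∂q_{Largo} = 32 − 6q_{Largo} − 2q_{Mesa} = 0 ⇒ q_{Largo} = 16/3 − (1/3)q_{Mesa}.
Similarly q_{Mesa} = 23/6 − (1/3)q_{Largo}.
Substituting the second reaction function into the first: q_{Largo} = 16/3 − (1/3)(23/6 − (1/3)q_{Largo}), which gives (8/9)q_{Largo} = 73/18 ⇒ q_{Largo} = 4.5625.
Then q_{Mesa} = 23/6 − (1/3)·4.5625 = 2.3125.
P_{Largo} = 45 − 3·4.5625 − 2·2.3125 = 26.6875.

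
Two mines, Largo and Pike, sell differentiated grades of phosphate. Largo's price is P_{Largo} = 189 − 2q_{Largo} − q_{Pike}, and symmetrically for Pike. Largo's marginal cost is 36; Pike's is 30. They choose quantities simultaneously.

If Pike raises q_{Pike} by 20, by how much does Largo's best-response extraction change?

-5

Mine Largo's profit: π = q_{Largo}(189 − 2q_{Largo} − q_{Pike}) − 36q_{Largo}.
∂π/∂q_{Largo} = 153 − 4q_{Largo} − q_{Pike} = 0 ⇒ q_{Largo} = 38.25 − 0.25q_{Pike}.
The reaction-function slope is −0.25, so a 20-unit rise in q_{Pike} moves q_{Largo} by −0.25 × 20 = −5. Largo's best response falls — the actions are strategic substitutes.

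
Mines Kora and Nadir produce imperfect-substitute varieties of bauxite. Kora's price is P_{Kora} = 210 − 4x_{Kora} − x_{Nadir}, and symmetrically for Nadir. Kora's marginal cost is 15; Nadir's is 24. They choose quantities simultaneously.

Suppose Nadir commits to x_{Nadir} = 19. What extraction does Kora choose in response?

Mine Kora's profit: π = x_{Kora}(210 − 4x_{Kora} − x_{Nadir}) − 15x_{Kora}.
∂π/∂x_{Kora} = 195 − 8x_{Kora} − x_{Nadir} = 0 ⇒ x_{Kora} = 24.375 − 0.125x_{Nadir}.
At x_{Nadir} = 19: x_{Kora} = 24.375 − 0.125·19 = 22.

22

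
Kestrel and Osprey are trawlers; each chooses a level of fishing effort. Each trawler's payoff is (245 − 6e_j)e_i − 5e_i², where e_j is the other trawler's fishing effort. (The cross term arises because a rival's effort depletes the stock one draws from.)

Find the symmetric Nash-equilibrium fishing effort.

Kestrel's payoff is (245 − 6e_O)e_K − 5e_K².
∂π/∂e_K = 245 − 6e_O − 10e_K = 0, so e_K = 24.5 − 0.6e_O.
Setting e_K = e_O in the reaction function: e_K = 24.5 − 0.6e_K, so e_K = 24.5 / 1.6 = 15.3125.

15.3125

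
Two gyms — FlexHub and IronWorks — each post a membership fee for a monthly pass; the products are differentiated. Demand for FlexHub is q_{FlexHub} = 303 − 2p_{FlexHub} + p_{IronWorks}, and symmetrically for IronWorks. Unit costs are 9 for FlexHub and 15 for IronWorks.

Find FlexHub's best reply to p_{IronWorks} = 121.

FlexHub's profit: π = (p_{FlexHub} − 9)(303 − 2p_{FlexHub} + p_{IronWorks}).
∂π/∂p_{FlexHub} = 321 − 4p_{FlexHub} + p_{IronWorks} = 0 ⇒ p_{FlexHub} = 80.25 + 0.25p_{IronWorks}.
At p_{IronWorks} = 121: p_{FlexHub} = 80.25 + 0.25·121 = 110.5.

110.5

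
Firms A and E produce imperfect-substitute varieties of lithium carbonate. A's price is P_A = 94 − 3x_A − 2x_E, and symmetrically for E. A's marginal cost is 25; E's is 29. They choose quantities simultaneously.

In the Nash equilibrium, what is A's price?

51.625

Firm A's profit: π = x_A(94 − 3x_A − 2x_E) − 25x_A.
∂π/∂x_A = 69 − 6x_A − 2x_E = 0 ⇒ x_A = 11.5 − (1/3)x_E.
Similarly x_E = 65/6 − (1/3)x_A.
Substituting the second reaction function into the first: x_A = 11.5 − (1/3)(65/6 − (1/3)x_A), which gives (8/9)x_A = 71/9 ⇒ x_A = 8.875.
Then x_E = 65/6 − (1/3)·8.875 = 7.875.
P_A = 94 − 3·8.875 − 2·7.875 = 51.625.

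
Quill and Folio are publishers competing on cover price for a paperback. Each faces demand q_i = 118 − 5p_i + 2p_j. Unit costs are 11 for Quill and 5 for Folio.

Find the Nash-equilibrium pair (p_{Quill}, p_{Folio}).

21, 18.5

Quill's profit: π = (p_{Quill} − 11)(118 − 5p_{Quill} + 2p_{Folio}).
∂π/∂p_{Quill} = 173 − 10p_{Quill} + 2p_{Folio} = 0 ⇒ p_{Quill} = 17.3 + 0.2p_{Folio}.
Similarly p_{Folio} = 14.3 + 0.2p_{Quill}.
Substituting the second reaction function into the first: p_{Quill} = 17.3 + 0.2(14.3 + 0.2p_{Quill}), which gives 0.96p_{Quill} = 20.16 ⇒ p_{Quill} = 21.
Then p_{Folio} = 14.3 + 0.2·21 = 18.5.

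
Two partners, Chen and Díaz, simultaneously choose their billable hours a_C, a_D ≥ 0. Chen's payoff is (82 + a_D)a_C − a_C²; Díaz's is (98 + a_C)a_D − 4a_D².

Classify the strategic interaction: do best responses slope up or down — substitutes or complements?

Expanding Chen's payoff: 82a_C + a_Da_C − a_C².
∂π/∂a_C = 82 + a_D − 2a_C = 0, so a_C = 41 + 0.5a_D.
The best-response slope da_C/da_D = 0.5 > 0: the reaction function is upward-sloping, so the choices are strategic complements.

strategic complements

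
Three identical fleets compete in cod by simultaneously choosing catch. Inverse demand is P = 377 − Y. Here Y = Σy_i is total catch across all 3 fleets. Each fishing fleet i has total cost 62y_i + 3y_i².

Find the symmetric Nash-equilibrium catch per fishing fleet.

A representative fishing fleet's profit is π_i = y_i(377 − Y) − 62y_i − 3y_i², with Y = y_i + Σ_{j≠i} y_j.
First-order condition: 315 − 8y_i − Σ_{j≠i} y_j = 0.
With identical fishing fleets, set every y_j = y: then 315 − 8y − 2y = 0, i.e. y = 315/10 = 31.5.

31.5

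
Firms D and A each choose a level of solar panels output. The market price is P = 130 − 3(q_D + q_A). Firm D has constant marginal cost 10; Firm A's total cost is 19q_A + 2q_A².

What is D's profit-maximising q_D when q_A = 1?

19.5

Firm D's profit: π = q_D(130 − 3(q_D + q_A)) − 10q_D.
∂π/∂q_D = 120 − 6q_D − 3q_A = 0, so q_D = 20 − 0.5q_A.
At q_A = 1: q_D = 20 − 0.5·1 = 19.5.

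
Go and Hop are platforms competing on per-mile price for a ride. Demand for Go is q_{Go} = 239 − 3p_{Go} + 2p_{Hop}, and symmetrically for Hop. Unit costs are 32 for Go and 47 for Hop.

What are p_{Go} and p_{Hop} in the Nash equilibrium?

Go's profit: π = (p_{Go} − 32)(239 − 3p_{Go} + 2p_{Hop}).
∂π/∂p_{Go} = 335 − 6p_{Go} + 2p_{Hop} = 0 ⇒ p_{Go} = 335/6 + (1/3)p_{Hop}.
Similarly p_{Hop} = 190/3 + (1/3)p_{Go}.
Plugging p_{Hop} into Go's best response: p_{Go} = 335/6 + (1/3)(190/3 + (1/3)p_{Go}) ⇒ (8/9)p_{Go} = 1385/18, so p_{Go} = 86.5625.
Then p_{Hop} = 190/3 + (1/3)·86.5625 = 92.1875.

86.5625, 92.1875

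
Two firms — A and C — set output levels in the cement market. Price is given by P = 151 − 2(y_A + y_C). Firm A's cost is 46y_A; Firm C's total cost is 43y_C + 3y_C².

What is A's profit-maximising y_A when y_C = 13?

19.75

Firm A's profit: π = y_A(151 − 2(y_A + y_C)) − 46y_A.
∂π/∂y_A = 105 − 4y_A − 2y_C = 0, so y_A = 26.25 − 0.5y_C.
At y_C = 13: y_A = 26.25 − 0.5·13 = 19.75.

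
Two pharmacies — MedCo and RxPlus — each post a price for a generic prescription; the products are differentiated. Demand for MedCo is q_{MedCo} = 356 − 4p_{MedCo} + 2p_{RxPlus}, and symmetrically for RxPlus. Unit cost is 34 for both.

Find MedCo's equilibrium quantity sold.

192

MedCo's profit: π = (p_{MedCo} − 34)(356 − 4p_{MedCo} + 2p_{RxPlus}).
∂π/∂p_{MedCo} = 492 − 8p_{MedCo} + 2p_{RxPlus} = 0 ⇒ p_{MedCo} = 61.5 + 0.25p_{RxPlus}.
Setting p_{MedCo} = p_{RxPlus} in the reaction function: p_{MedCo} = 61.5 + 0.25p_{MedCo}, so p_{MedCo} = 61.5 / 0.75 = 82.
q_{MedCo} = 356 − 4·82 + 2·82 = 192.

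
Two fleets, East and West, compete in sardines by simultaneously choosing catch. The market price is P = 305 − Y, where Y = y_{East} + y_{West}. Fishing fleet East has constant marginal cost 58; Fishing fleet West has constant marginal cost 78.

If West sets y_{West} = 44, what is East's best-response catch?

Fishing fleet East's profit: π = y_{East}(305 − (y_{East} + y_{West})) − 58y_{East}.
∂π/∂y_{East} = 247 − 2y_{East} − y_{West} = 0, so y_{East} = 123.5 − 0.5y_{West}.
At y_{West} = 44: y_{East} = 123.5 − 0.5·44 = 101.5.

101.5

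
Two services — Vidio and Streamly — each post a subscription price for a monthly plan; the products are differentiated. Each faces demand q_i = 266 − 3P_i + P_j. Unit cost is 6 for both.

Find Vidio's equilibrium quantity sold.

152.4

Vidio's profit: π = (P_{Vidio} − 6)(266 − 3P_{Vidio} + P_{Streamly}).
∂π/∂P_{Vidio} = 284 − 6P_{Vidio} + P_{Streamly} = 0 ⇒ P_{Vidio} = 142/3 + (1/6)P_{Streamly}.
By symmetry P_{Streamly} = P_{Vidio}; substituting into the reaction function, (5/6)P_{Vidio} = 142/3 and P_{Vidio} = 56.8.
q_{Vidio} = 266 − 3·56.8 + 56.8 = 152.4.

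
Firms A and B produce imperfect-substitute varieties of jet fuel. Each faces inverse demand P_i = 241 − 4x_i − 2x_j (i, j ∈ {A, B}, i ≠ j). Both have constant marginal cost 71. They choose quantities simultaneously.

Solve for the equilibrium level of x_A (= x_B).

17

Firm A's profit: π = x_A(241 − 4x_A − 2x_B) − 71x_A.
∂π/∂x_A = 170 − 8x_A − 2x_B = 0 ⇒ x_A = 21.25 − 0.25x_B.
The game is symmetric, so in equilibrium x_B = x_A: the reaction function gives 1.25x_A = 21.25, hence x_A = 17.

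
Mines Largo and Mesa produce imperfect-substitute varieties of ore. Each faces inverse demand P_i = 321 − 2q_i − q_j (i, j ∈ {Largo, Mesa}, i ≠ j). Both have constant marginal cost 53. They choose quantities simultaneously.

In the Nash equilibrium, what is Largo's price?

Mine Largo's profit: π = q_{Largo}(321 − 2q_{Largo} − q_{Mesa}) − 53q_{Largo}.
∂π/∂q_{Largo} = 268 − 4q_{Largo} − q_{Mesa} = 0 ⇒ q_{Largo} = 67 − 0.25q_{Mesa}.
The game is symmetric, so in equilibrium q_{Mesa} = q_{Largo}: the reaction function gives 1.25q_{Largo} = 67, hence q_{Largo} = 53.6.
P_{Largo} = 321 − 2·53.6 − 53.6 = 160.2.

160.2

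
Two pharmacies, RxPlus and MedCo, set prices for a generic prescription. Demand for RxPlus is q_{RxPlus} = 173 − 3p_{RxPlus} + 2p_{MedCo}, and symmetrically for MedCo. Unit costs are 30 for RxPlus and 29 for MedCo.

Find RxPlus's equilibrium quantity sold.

RxPlus's profit: π = (p_{RxPlus} − 30)(173 − 3p_{RxPlus} + 2p_{MedCo}).
∂π/∂p_{RxPlus} = 263 − 6p_{RxPlus} + 2p_{MedCo} = 0 ⇒ p_{RxPlus} = 263/6 + (1/3)p_{MedCo}.
Similarly p_{MedCo} = 130/3 + (1/3)p_{RxPlus}.
Substituting the second reaction function into the first: p_{RxPlus} = 263/6 + (1/3)(130/3 + (1/3)p_{RxPlus}), which gives (8/9)p_{RxPlus} = 1049/18 ⇒ p_{RxPlus} = 65.5625.
Then p_{MedCo} = 130/3 + (1/3)·65.5625 = 65.1875.
q_{RxPlus} = 173 − 3·65.5625 + 2·65.1875 = 106.6875.

106.6875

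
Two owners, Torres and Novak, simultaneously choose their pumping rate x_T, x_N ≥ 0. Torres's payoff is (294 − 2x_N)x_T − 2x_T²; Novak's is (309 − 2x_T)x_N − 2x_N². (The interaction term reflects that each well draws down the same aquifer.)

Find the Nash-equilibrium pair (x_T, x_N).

Expanding Torres's payoff: 294x_T − 2x_Nx_T − 2x_T².
∂π/∂x_T = 294 − 2x_N − 4x_T = 0, so x_T = 73.5 − 0.5x_N.
Likewise for Novak: x_N = 77.25 − 0.5x_T.
Substituting the second reaction function into the first: x_T = 73.5 − 0.5(77.25 − 0.5x_T), which gives 0.75x_T = 34.875 ⇒ x_T = 46.5.
Then x_N = 77.25 − 0.5·46.5 = 54.

46.5, 54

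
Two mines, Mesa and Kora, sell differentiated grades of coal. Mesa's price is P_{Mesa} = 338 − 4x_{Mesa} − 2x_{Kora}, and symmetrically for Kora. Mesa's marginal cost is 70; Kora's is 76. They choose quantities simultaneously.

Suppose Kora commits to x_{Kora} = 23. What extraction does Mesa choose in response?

Mine Mesa's profit: π = x_{Mesa}(338 − 4x_{Mesa} − 2x_{Kora}) − 70x_{Mesa}.
∂π/∂x_{Mesa} = 268 − 8x_{Mesa} − 2x_{Kora} = 0 ⇒ x_{Mesa} = 33.5 − 0.25x_{Kora}.
At x_{Kora} = 23: x_{Mesa} = 33.5 − 0.25·23 = 27.75.

27.75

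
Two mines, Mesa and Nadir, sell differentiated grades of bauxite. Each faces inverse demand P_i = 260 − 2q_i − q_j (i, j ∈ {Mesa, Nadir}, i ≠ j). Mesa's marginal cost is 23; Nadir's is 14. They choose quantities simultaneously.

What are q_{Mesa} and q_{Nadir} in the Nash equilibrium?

46.8, 49.8

Mine Mesa's profit: π = q_{Mesa}(260 − 2q_{Mesa} − q_{Nadir}) − 23q_{Mesa}.
∂π/∂q_{Mesa} = 237 − 4q_{Mesa} − q_{Nadir} = 0 ⇒ q_{Mesa} = 59.25 − 0.25q_{Nadir}.
Similarly q_{Nadir} = 61.5 − 0.25q_{Mesa}.
Solving the two reaction functions simultaneously: (1 − (−0.25)(−0.25))q_{Mesa} = 59.25 − 0.25·61.5, so 0.9375q_{Mesa} = 43.875 and q_{Mesa} = 46.8.
Then q_{Nadir} = 61.5 − 0.25·46.8 = 49.8.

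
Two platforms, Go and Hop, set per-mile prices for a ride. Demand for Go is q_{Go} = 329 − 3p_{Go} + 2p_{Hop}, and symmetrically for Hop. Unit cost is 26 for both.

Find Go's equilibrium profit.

17214.1875

Go's profit: π = (p_{Go} − 26)(329 − 3p_{Go} + 2p_{Hop}).
∂π/∂p_{Go} = 407 − 6p_{Go} + 2p_{Hop} = 0 ⇒ p_{Go} = 407/6 + (1/3)p_{Hop}.
The game is symmetric, so in equilibrium p_{Hop} = p_{Go}: the reaction function gives (2/3)p_{Go} = 407/6, hence p_{Go} = 101.75.
q_{Go} = 329 − 3·101.75 + 2·101.75 = 227.25.
Profit = (101.75 − 26)·227.25 = 17214.1875.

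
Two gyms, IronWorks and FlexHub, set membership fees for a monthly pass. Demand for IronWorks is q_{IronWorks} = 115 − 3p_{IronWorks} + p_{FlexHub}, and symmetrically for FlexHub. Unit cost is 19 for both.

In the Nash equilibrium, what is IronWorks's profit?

IronWorks's profit: π = (p_{IronWorks} − 19)(115 − 3p_{IronWorks} + p_{FlexHub}).
∂π/∂p_{IronWorks} = 172 − 6p_{IronWorks} + p_{FlexHub} = 0 ⇒ p_{IronWorks} = 86/3 + (1/6)p_{FlexHub}.
Setting p_{IronWorks} = p_{FlexHub} in the reaction function: p_{IronWorks} = 86/3 + (1/6)p_{IronWorks}, so p_{IronWorks} = (86/3) / (5/6) = 34.4.
q_{IronWorks} = 115 − 3·34.4 + 34.4 = 46.2.
Profit = (34.4 − 19)·46.2 = 711.48.

711.48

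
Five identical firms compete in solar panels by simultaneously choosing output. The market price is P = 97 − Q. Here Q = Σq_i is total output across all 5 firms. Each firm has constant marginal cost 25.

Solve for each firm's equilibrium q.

A representative firm's profit is π_i = q_i(97 − Q) − 25q_i, with Q = q_i + Σ_{j≠i} q_j.
First-order condition: 72 − 2q_i − Σ_{j≠i} q_j = 0.
In a symmetric equilibrium every firm chooses the same q, so Σ_{j≠i} q_j = 4q. The condition becomes 72 − 6q = 0, giving q = 72/6 = 12.

12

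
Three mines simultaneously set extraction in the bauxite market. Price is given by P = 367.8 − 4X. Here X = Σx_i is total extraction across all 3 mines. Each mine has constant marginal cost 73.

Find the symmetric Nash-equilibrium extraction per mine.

18.425

A representative mine's profit is π_i = x_i(367.8 − 4X) − 73x_i, with X = x_i + Σ_{j≠i} x_j.
First-order condition: 294.8 − 8x_i − 4Σ_{j≠i} x_j = 0.
With identical mines, set every x_j = x: then 294.8 − 8x − 8x = 0, i.e. x = 294.8/16 = 18.425.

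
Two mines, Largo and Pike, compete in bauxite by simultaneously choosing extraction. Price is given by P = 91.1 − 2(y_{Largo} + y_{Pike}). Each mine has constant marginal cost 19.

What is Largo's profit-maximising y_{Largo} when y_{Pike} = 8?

Mine Largo's profit: π = y_{Largo}(91.1 − 2(y_{Largo} + y_{Pike})) − 19y_{Largo}.
∂π/∂y_{Largo} = 72.1 − 4y_{Largo} − 2y_{Pike} = 0, so y_{Largo} = 18.025 − 0.5y_{Pike}.
At y_{Pike} = 8: y_{Largo} = 18.025 − 0.5·8 = 14.025.

14.025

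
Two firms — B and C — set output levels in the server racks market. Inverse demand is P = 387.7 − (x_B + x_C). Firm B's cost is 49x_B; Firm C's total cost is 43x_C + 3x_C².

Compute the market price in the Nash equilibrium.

206.66

Firm B's profit: π = x_B(387.7 − (x_B + x_C)) − 49x_B.
∂π/∂x_B = 338.7 − 2x_B − x_C = 0, so x_B = 169.35 − 0.5x_C.
For C: ∂π/∂x_C = 344.7 − 8x_C − x_B = 0 ⇒ x_C = 43.0875 − 0.125x_B.
Solving the two reaction functions simultaneously: (1 − (−0.5)(−0.125))x_B = 169.35 − 0.5·43.0875, so 0.9375x_B = 23649/160 and x_B = 157.66.
Then x_C = 43.0875 − 0.125·157.66 = 23.38.
Equilibrium price: P = 387.7 − 181.04 = 206.66.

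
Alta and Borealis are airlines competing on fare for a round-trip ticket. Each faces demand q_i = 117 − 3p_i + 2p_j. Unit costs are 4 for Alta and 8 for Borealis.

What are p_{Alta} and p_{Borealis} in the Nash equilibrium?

33, 34.5

Alta's profit: π = (p_{Alta} − 4)(117 − 3p_{Alta} + 2p_{Borealis}).
∂π/∂p_{Alta} = 129 − 6p_{Alta} + 2p_{Borealis} = 0 ⇒ p_{Alta} = 21.5 + (1/3)p_{Borealis}.
Similarly p_{Borealis} = 23.5 + (1/3)p_{Alta}.
Solving the two reaction functions simultaneously: (1 − (1/3)(1/3))p_{Alta} = 21.5 + (1/3)·23.5, so (8/9)p_{Alta} = 88/3 and p_{Alta} = 33.
Then p_{Borealis} = 23.5 + (1/3)·33 = 34.5.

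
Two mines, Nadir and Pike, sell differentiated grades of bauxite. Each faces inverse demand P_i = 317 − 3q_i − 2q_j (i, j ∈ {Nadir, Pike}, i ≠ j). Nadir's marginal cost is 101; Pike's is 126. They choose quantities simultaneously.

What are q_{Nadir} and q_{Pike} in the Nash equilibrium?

Mine Nadir's profit: π = q_{Nadir}(317 − 3q_{Nadir} − 2q_{Pike}) − 101q_{Nadir}.
∂π/∂q_{Nadir} = 216 − 6q_{Nadir} − 2q_{Pike} = 0 ⇒ q_{Nadir} = 36 − (1/3)q_{Pike}.
Similarly q_{Pike} = 191/6 − (1/3)q_{Nadir}.
Substituting the second reaction function into the first: q_{Nadir} = 36 − (1/3)(191/6 − (1/3)q_{Nadir}), which gives (8/9)q_{Nadir} = 457/18 ⇒ q_{Nadir} = 28.5625.
Then q_{Pike} = 191/6 − (1/3)·28.5625 = 22.3125.

28.5625, 22.3125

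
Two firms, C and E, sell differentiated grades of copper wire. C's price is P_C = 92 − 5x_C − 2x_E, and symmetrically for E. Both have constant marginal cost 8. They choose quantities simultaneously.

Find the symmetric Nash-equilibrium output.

7

Firm C's profit: π = x_C(92 − 5x_C − 2x_E) − 8x_C.
∂π/∂x_C = 84 − 10x_C − 2x_E = 0 ⇒ x_C = 8.4 − 0.2x_E.
Setting x_C = x_E in the reaction function: x_C = 8.4 − 0.2x_C, so x_C = 8.4 / 1.2 = 7.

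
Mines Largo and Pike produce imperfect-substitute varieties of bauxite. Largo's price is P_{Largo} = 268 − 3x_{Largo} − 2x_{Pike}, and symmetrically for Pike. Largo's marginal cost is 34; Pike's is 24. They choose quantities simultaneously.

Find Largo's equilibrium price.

119.875

Mine Largo's profit: π = x_{Largo}(268 − 3x_{Largo} − 2x_{Pike}) − 34x_{Largo}.
∂π/∂x_{Largo} = 234 − 6x_{Largo} − 2x_{Pike} = 0 ⇒ x_{Largo} = 39 − (1/3)x_{Pike}.
Similarly x_{Pike} = 122/3 − (1/3)x_{Largo}.
Solving the two reaction functions simultaneously: (1 − (−1/3)(−1/3))x_{Largo} = 39 − (1/3)·(122/3), so (8/9)x_{Largo} = 229/9 and x_{Largo} = 28.625.
Then x_{Pike} = 122/3 − (1/3)·28.625 = 31.125.
P_{Largo} = 268 − 3·28.625 − 2·31.125 = 119.875.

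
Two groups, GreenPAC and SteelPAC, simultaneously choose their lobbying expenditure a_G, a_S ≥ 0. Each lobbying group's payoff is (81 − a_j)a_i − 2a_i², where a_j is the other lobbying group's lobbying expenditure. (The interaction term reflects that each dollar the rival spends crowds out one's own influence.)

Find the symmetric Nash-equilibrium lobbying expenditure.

16.2

GreenPAC's payoff is (81 − a_S)a_G − 2a_G².
∂π/∂a_G = 81 − a_S − 4a_G = 0, so a_G = 20.25 − 0.25a_S.
By symmetry a_S = a_G; substituting into the reaction function, 1.25a_G = 20.25 and a_G = 16.2.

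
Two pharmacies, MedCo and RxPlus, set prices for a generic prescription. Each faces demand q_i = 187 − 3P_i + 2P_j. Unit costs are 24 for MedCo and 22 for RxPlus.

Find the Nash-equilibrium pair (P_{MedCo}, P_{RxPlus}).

64.375, 63.625

MedCo's profit: π = (P_{MedCo} − 24)(187 − 3P_{MedCo} + 2P_{RxPlus}).
∂π/∂P_{MedCo} = 259 − 6P_{MedCo} + 2P_{RxPlus} = 0 ⇒ P_{MedCo} = 259/6 + (1/3)P_{RxPlus}.
Similarly P_{RxPlus} = 253/6 + (1/3)P_{MedCo}.
Solving the two reaction functions simultaneously: (1 − (1/3)(1/3))P_{MedCo} = 259/6 + (1/3)·(253/6), so (8/9)P_{MedCo} = 515/9 and P_{MedCo} = 64.375.
Then P_{RxPlus} = 253/6 + (1/3)·64.375 = 63.625.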